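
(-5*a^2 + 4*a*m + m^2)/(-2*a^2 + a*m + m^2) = (5*a + m)/(2*a + m)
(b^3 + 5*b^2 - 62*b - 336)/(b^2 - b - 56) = b + 6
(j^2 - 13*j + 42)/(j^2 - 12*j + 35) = (j - 6)/(j - 5)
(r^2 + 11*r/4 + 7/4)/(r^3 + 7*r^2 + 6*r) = (r + 7/4)/(r*(r + 6))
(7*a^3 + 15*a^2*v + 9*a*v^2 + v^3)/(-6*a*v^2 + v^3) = (7*a^3 + 15*a^2*v + 9*a*v^2 + v^3)/(v^2*(-6*a + v))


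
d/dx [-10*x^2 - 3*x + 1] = -20*x - 3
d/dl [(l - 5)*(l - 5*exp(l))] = l - (l - 5)*(5*exp(l) - 1) - 5*exp(l)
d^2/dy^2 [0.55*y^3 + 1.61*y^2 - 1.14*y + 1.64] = 3.3*y + 3.22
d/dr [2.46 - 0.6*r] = -0.600000000000000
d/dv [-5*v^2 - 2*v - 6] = -10*v - 2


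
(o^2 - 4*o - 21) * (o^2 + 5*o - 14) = o^4 + o^3 - 55*o^2 - 49*o + 294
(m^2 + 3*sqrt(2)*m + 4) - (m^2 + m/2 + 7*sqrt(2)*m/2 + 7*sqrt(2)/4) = -sqrt(2)*m/2 - m/2 - 7*sqrt(2)/4 + 4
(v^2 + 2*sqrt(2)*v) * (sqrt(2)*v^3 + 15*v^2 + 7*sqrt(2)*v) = sqrt(2)*v^5 + 19*v^4 + 37*sqrt(2)*v^3 + 28*v^2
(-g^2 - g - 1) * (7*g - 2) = -7*g^3 - 5*g^2 - 5*g + 2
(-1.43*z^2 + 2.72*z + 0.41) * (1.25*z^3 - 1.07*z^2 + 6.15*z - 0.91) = -1.7875*z^5 + 4.9301*z^4 - 11.1924*z^3 + 17.5906*z^2 + 0.0463*z - 0.3731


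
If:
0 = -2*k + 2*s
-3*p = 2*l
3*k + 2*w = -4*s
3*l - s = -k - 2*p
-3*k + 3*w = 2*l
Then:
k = 0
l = 0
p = 0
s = 0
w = 0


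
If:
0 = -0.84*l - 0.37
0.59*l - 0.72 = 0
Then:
No Solution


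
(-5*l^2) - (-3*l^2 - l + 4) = -2*l^2 + l - 4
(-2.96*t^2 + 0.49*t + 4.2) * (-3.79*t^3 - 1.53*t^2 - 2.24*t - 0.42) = 11.2184*t^5 + 2.6717*t^4 - 10.0373*t^3 - 6.2804*t^2 - 9.6138*t - 1.764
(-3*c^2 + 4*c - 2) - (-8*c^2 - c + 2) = 5*c^2 + 5*c - 4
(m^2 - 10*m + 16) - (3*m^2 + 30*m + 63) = -2*m^2 - 40*m - 47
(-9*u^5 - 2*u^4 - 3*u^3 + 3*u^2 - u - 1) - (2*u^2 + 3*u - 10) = -9*u^5 - 2*u^4 - 3*u^3 + u^2 - 4*u + 9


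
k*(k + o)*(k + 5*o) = k^3 + 6*k^2*o + 5*k*o^2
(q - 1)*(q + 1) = q^2 - 1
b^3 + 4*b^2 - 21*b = b*(b - 3)*(b + 7)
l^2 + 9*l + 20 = (l + 4)*(l + 5)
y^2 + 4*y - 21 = (y - 3)*(y + 7)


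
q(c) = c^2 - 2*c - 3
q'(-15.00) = -32.00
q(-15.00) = 252.00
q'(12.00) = 22.00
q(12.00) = 117.00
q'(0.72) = -0.56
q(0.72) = -3.92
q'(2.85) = 3.70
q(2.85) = -0.58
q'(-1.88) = -5.76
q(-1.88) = 4.29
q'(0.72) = -0.56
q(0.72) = -3.92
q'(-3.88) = -9.76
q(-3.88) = 19.81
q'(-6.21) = -14.42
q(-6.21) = 47.98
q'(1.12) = 0.24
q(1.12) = -3.99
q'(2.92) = 3.84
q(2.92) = -0.31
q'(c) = 2*c - 2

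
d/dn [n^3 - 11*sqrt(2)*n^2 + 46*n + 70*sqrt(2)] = 3*n^2 - 22*sqrt(2)*n + 46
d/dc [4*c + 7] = 4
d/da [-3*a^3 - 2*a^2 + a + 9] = -9*a^2 - 4*a + 1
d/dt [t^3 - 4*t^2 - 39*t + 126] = 3*t^2 - 8*t - 39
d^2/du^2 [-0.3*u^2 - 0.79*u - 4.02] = -0.600000000000000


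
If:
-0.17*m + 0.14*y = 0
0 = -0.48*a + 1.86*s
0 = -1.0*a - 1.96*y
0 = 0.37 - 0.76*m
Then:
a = -1.16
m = 0.49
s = -0.30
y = 0.59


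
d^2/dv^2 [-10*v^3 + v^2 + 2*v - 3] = 2 - 60*v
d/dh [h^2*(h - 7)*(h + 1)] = 2*h*(2*h^2 - 9*h - 7)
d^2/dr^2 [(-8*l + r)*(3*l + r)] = 2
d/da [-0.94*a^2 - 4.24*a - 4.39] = -1.88*a - 4.24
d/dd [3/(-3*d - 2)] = 9/(3*d + 2)^2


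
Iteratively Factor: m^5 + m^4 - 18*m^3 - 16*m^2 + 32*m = (m)*(m^4 + m^3 - 18*m^2 - 16*m + 32) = m*(m + 4)*(m^3 - 3*m^2 - 6*m + 8) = m*(m - 4)*(m + 4)*(m^2 + m - 2) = m*(m - 4)*(m - 1)*(m + 4)*(m + 2)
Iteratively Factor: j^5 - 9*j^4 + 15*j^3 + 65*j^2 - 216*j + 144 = (j - 1)*(j^4 - 8*j^3 + 7*j^2 + 72*j - 144) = (j - 4)*(j - 1)*(j^3 - 4*j^2 - 9*j + 36) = (j - 4)*(j - 1)*(j + 3)*(j^2 - 7*j + 12) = (j - 4)^2*(j - 1)*(j + 3)*(j - 3)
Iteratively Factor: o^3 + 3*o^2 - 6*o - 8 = (o - 2)*(o^2 + 5*o + 4) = (o - 2)*(o + 1)*(o + 4)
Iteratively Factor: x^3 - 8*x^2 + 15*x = (x)*(x^2 - 8*x + 15) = x*(x - 5)*(x - 3)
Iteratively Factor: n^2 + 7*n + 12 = (n + 3)*(n + 4)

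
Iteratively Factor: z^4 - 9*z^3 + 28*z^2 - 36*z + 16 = (z - 1)*(z^3 - 8*z^2 + 20*z - 16) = (z - 4)*(z - 1)*(z^2 - 4*z + 4) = (z - 4)*(z - 2)*(z - 1)*(z - 2)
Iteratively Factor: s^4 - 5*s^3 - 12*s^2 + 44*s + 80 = (s - 4)*(s^3 - s^2 - 16*s - 20) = (s - 4)*(s + 2)*(s^2 - 3*s - 10) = (s - 4)*(s + 2)^2*(s - 5)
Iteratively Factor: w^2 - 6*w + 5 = (w - 1)*(w - 5)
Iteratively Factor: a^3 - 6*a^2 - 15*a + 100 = (a - 5)*(a^2 - a - 20) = (a - 5)*(a + 4)*(a - 5)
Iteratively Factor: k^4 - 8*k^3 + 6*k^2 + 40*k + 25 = (k - 5)*(k^3 - 3*k^2 - 9*k - 5) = (k - 5)*(k + 1)*(k^2 - 4*k - 5) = (k - 5)^2*(k + 1)*(k + 1)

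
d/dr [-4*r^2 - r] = -8*r - 1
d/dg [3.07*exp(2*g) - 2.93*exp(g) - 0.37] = (6.14*exp(g) - 2.93)*exp(g)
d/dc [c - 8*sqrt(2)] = 1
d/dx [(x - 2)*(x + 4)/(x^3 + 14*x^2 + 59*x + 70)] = (-x^4 - 4*x^3 + 55*x^2 + 364*x + 612)/(x^6 + 28*x^5 + 314*x^4 + 1792*x^3 + 5441*x^2 + 8260*x + 4900)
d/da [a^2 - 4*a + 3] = 2*a - 4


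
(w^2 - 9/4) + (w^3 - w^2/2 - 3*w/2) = w^3 + w^2/2 - 3*w/2 - 9/4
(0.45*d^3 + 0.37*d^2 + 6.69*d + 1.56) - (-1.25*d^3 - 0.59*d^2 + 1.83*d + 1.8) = 1.7*d^3 + 0.96*d^2 + 4.86*d - 0.24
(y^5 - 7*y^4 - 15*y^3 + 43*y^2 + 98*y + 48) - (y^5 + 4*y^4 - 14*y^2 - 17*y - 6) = -11*y^4 - 15*y^3 + 57*y^2 + 115*y + 54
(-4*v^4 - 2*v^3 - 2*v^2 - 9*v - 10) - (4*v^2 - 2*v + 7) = -4*v^4 - 2*v^3 - 6*v^2 - 7*v - 17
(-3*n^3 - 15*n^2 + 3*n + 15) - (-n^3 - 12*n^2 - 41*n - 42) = -2*n^3 - 3*n^2 + 44*n + 57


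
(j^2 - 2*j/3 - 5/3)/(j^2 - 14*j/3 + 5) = (j + 1)/(j - 3)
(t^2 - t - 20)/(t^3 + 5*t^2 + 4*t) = (t - 5)/(t*(t + 1))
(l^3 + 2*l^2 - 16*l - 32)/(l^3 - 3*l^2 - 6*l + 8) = (l + 4)/(l - 1)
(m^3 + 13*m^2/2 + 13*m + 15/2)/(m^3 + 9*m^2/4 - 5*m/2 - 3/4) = 2*(2*m^2 + 7*m + 5)/(4*m^2 - 3*m - 1)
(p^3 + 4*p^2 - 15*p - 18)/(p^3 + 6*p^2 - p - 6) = (p - 3)/(p - 1)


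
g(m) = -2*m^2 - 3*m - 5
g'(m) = -4*m - 3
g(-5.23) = -44.02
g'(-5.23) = 17.92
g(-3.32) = -17.08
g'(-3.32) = 10.28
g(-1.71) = -5.72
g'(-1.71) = 3.84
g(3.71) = -43.66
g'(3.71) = -17.84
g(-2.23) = -8.26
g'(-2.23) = 5.92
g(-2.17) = -7.91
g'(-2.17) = 5.68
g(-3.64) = -20.58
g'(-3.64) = 11.56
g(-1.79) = -6.04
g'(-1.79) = 4.16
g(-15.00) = -410.00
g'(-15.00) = 57.00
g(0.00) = -5.00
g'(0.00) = -3.00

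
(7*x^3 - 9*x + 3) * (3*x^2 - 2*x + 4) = 21*x^5 - 14*x^4 + x^3 + 27*x^2 - 42*x + 12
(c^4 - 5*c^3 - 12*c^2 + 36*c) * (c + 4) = c^5 - c^4 - 32*c^3 - 12*c^2 + 144*c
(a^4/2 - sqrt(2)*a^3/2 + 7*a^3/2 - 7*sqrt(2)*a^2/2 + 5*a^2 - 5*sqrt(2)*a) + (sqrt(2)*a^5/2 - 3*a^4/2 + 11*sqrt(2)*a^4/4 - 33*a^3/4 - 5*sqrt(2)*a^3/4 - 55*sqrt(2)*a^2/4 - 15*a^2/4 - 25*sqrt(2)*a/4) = sqrt(2)*a^5/2 - a^4 + 11*sqrt(2)*a^4/4 - 19*a^3/4 - 7*sqrt(2)*a^3/4 - 69*sqrt(2)*a^2/4 + 5*a^2/4 - 45*sqrt(2)*a/4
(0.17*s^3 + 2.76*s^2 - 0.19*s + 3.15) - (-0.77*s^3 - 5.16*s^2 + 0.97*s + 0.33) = 0.94*s^3 + 7.92*s^2 - 1.16*s + 2.82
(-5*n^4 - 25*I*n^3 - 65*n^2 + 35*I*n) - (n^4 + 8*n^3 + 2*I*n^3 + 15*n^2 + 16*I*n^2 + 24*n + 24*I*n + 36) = -6*n^4 - 8*n^3 - 27*I*n^3 - 80*n^2 - 16*I*n^2 - 24*n + 11*I*n - 36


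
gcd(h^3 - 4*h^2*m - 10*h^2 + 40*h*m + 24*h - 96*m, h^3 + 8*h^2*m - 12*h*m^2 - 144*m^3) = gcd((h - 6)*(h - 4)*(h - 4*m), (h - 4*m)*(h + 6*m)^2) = h - 4*m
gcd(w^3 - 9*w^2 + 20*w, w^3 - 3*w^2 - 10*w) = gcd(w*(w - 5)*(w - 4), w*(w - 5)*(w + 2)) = w^2 - 5*w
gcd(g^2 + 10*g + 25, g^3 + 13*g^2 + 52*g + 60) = g + 5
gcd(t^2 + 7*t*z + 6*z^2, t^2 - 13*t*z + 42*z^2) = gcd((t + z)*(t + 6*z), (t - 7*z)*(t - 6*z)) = 1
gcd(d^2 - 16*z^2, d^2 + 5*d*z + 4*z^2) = d + 4*z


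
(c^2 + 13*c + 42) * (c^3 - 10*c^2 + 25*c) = c^5 + 3*c^4 - 63*c^3 - 95*c^2 + 1050*c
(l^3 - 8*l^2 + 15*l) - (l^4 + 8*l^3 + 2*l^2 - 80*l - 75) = -l^4 - 7*l^3 - 10*l^2 + 95*l + 75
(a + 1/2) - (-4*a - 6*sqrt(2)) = 5*a + 1/2 + 6*sqrt(2)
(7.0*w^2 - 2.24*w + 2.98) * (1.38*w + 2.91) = 9.66*w^3 + 17.2788*w^2 - 2.406*w + 8.6718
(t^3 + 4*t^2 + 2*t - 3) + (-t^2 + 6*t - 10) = t^3 + 3*t^2 + 8*t - 13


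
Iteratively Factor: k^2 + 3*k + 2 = (k + 1)*(k + 2)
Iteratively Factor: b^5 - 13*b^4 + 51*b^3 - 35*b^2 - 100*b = (b + 1)*(b^4 - 14*b^3 + 65*b^2 - 100*b) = (b - 5)*(b + 1)*(b^3 - 9*b^2 + 20*b) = (b - 5)*(b - 4)*(b + 1)*(b^2 - 5*b) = (b - 5)^2*(b - 4)*(b + 1)*(b)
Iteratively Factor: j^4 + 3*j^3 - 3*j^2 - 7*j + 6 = (j + 3)*(j^3 - 3*j + 2) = (j + 2)*(j + 3)*(j^2 - 2*j + 1) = (j - 1)*(j + 2)*(j + 3)*(j - 1)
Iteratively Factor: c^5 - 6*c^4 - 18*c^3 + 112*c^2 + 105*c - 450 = (c - 5)*(c^4 - c^3 - 23*c^2 - 3*c + 90) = (c - 5)*(c + 3)*(c^3 - 4*c^2 - 11*c + 30) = (c - 5)*(c + 3)^2*(c^2 - 7*c + 10) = (c - 5)^2*(c + 3)^2*(c - 2)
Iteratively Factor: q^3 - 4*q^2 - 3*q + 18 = (q - 3)*(q^2 - q - 6) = (q - 3)*(q + 2)*(q - 3)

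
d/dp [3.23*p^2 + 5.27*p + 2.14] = 6.46*p + 5.27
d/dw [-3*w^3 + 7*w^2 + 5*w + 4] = -9*w^2 + 14*w + 5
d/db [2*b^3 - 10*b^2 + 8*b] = 6*b^2 - 20*b + 8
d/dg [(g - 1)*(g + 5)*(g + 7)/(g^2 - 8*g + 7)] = (g^2 - 14*g - 119)/(g^2 - 14*g + 49)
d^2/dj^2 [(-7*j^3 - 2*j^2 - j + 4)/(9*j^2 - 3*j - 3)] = 2*(-43*j^3 + 69*j^2 - 66*j + 15)/(3*(27*j^6 - 27*j^5 - 18*j^4 + 17*j^3 + 6*j^2 - 3*j - 1))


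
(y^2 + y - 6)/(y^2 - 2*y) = (y + 3)/y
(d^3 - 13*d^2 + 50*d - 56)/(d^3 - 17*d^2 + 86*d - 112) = (d - 4)/(d - 8)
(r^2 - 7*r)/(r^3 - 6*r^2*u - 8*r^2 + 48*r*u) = (r - 7)/(r^2 - 6*r*u - 8*r + 48*u)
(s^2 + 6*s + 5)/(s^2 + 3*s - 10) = (s + 1)/(s - 2)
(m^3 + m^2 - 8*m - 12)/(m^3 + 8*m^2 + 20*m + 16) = (m - 3)/(m + 4)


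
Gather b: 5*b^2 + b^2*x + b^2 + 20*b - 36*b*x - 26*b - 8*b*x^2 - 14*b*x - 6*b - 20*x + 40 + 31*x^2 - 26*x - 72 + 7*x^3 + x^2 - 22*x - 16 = b^2*(x + 6) + b*(-8*x^2 - 50*x - 12) + 7*x^3 + 32*x^2 - 68*x - 48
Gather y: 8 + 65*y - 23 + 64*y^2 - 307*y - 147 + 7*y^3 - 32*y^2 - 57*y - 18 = 7*y^3 + 32*y^2 - 299*y - 180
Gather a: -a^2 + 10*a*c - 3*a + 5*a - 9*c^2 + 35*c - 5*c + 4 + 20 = -a^2 + a*(10*c + 2) - 9*c^2 + 30*c + 24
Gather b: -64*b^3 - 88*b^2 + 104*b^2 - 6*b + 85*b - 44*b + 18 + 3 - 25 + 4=-64*b^3 + 16*b^2 + 35*b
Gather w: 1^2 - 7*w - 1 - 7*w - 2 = -14*w - 2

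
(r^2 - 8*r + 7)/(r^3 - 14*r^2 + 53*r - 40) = (r - 7)/(r^2 - 13*r + 40)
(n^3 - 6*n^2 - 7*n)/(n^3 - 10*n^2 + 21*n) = (n + 1)/(n - 3)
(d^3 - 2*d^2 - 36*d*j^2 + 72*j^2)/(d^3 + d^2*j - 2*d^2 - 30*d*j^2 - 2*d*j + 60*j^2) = (d - 6*j)/(d - 5*j)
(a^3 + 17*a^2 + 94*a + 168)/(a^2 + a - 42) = (a^2 + 10*a + 24)/(a - 6)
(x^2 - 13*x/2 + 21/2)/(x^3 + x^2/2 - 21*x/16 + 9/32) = 16*(2*x^2 - 13*x + 21)/(32*x^3 + 16*x^2 - 42*x + 9)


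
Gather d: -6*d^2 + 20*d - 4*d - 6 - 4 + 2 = -6*d^2 + 16*d - 8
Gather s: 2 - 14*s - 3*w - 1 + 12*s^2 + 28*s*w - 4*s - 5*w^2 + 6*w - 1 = 12*s^2 + s*(28*w - 18) - 5*w^2 + 3*w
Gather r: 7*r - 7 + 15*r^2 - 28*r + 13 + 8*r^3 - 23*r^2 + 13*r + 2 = 8*r^3 - 8*r^2 - 8*r + 8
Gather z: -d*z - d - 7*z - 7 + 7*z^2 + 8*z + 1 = -d + 7*z^2 + z*(1 - d) - 6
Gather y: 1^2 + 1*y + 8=y + 9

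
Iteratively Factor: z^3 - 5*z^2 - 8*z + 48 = (z + 3)*(z^2 - 8*z + 16) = (z - 4)*(z + 3)*(z - 4)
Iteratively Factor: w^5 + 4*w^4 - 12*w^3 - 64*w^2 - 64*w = (w)*(w^4 + 4*w^3 - 12*w^2 - 64*w - 64) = w*(w + 2)*(w^3 + 2*w^2 - 16*w - 32) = w*(w - 4)*(w + 2)*(w^2 + 6*w + 8) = w*(w - 4)*(w + 2)*(w + 4)*(w + 2)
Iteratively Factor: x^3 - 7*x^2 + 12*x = (x - 4)*(x^2 - 3*x) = x*(x - 4)*(x - 3)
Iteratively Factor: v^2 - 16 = (v - 4)*(v + 4)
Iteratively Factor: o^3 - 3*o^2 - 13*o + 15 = (o + 3)*(o^2 - 6*o + 5) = (o - 1)*(o + 3)*(o - 5)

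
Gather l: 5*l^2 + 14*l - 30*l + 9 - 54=5*l^2 - 16*l - 45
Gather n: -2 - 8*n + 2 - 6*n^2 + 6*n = -6*n^2 - 2*n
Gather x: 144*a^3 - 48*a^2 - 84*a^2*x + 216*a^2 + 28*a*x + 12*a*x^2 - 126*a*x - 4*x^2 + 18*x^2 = 144*a^3 + 168*a^2 + x^2*(12*a + 14) + x*(-84*a^2 - 98*a)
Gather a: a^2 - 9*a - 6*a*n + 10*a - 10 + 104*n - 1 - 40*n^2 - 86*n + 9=a^2 + a*(1 - 6*n) - 40*n^2 + 18*n - 2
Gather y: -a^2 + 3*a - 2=-a^2 + 3*a - 2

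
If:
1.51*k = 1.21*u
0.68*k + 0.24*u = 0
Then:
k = 0.00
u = 0.00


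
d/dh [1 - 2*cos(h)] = 2*sin(h)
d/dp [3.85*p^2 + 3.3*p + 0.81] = 7.7*p + 3.3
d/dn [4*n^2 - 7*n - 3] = 8*n - 7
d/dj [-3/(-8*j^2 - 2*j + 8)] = 3*(-8*j - 1)/(2*(4*j^2 + j - 4)^2)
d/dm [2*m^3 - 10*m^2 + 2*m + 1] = 6*m^2 - 20*m + 2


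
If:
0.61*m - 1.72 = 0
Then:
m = 2.82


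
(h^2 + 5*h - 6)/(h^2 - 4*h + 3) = (h + 6)/(h - 3)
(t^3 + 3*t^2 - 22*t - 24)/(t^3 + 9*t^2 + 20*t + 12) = (t - 4)/(t + 2)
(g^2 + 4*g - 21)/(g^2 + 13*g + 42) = (g - 3)/(g + 6)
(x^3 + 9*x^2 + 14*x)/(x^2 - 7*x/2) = 2*(x^2 + 9*x + 14)/(2*x - 7)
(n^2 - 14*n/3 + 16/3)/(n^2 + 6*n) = (3*n^2 - 14*n + 16)/(3*n*(n + 6))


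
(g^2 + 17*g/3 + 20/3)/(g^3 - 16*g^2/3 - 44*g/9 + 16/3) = 3*(3*g^2 + 17*g + 20)/(9*g^3 - 48*g^2 - 44*g + 48)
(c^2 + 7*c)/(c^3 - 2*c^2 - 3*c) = (c + 7)/(c^2 - 2*c - 3)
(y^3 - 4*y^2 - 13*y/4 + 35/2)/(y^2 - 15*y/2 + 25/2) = (y^2 - 3*y/2 - 7)/(y - 5)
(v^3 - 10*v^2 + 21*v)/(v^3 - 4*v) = (v^2 - 10*v + 21)/(v^2 - 4)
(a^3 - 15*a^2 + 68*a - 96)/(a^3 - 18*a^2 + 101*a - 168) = (a - 4)/(a - 7)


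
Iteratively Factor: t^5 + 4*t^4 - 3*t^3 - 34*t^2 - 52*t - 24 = (t + 1)*(t^4 + 3*t^3 - 6*t^2 - 28*t - 24) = (t + 1)*(t + 2)*(t^3 + t^2 - 8*t - 12) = (t - 3)*(t + 1)*(t + 2)*(t^2 + 4*t + 4) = (t - 3)*(t + 1)*(t + 2)^2*(t + 2)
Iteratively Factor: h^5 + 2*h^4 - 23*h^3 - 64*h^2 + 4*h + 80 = (h + 4)*(h^4 - 2*h^3 - 15*h^2 - 4*h + 20) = (h + 2)*(h + 4)*(h^3 - 4*h^2 - 7*h + 10) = (h + 2)^2*(h + 4)*(h^2 - 6*h + 5) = (h - 5)*(h + 2)^2*(h + 4)*(h - 1)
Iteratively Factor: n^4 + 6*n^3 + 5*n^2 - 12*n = (n - 1)*(n^3 + 7*n^2 + 12*n) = (n - 1)*(n + 3)*(n^2 + 4*n) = (n - 1)*(n + 3)*(n + 4)*(n)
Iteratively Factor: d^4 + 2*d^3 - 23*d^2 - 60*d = (d)*(d^3 + 2*d^2 - 23*d - 60) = d*(d + 3)*(d^2 - d - 20) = d*(d + 3)*(d + 4)*(d - 5)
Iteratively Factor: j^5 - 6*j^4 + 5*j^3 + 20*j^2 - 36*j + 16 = (j - 4)*(j^4 - 2*j^3 - 3*j^2 + 8*j - 4) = (j - 4)*(j - 1)*(j^3 - j^2 - 4*j + 4) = (j - 4)*(j - 1)^2*(j^2 - 4) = (j - 4)*(j - 1)^2*(j + 2)*(j - 2)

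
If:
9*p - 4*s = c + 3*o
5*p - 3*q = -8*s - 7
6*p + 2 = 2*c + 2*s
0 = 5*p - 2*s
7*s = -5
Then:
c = 6/7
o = -4/21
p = -2/7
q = -1/21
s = -5/7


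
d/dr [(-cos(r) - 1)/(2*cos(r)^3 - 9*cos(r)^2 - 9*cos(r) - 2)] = (-4*cos(r)^3 + 3*cos(r)^2 + 18*cos(r) + 7)*sin(r)/((2*cos(r) + 1)^2*(sin(r)^2 + 5*cos(r) + 1)^2)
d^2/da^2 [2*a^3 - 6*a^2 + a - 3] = 12*a - 12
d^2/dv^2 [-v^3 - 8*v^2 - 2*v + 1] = -6*v - 16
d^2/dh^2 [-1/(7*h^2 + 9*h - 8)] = 2*(49*h^2 + 63*h - (14*h + 9)^2 - 56)/(7*h^2 + 9*h - 8)^3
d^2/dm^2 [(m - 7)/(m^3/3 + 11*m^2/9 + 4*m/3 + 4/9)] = 18*((m - 7)*(9*m^2 + 22*m + 12)^2 - (9*m^2 + 22*m + (m - 7)*(9*m + 11) + 12)*(3*m^3 + 11*m^2 + 12*m + 4))/(3*m^3 + 11*m^2 + 12*m + 4)^3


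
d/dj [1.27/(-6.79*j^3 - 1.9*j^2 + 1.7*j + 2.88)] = (25.8699*j^2 + 4.826*j - 2.159)/(6.79*j^3 + 1.9*j^2 - 1.7*j - 2.88)^2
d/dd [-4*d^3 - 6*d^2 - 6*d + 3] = -12*d^2 - 12*d - 6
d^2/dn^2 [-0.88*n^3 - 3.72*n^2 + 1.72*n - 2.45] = -5.28*n - 7.44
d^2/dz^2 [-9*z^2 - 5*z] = -18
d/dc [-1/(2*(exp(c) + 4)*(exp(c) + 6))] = (exp(c) + 5)*exp(c)/((exp(c) + 4)^2*(exp(c) + 6)^2)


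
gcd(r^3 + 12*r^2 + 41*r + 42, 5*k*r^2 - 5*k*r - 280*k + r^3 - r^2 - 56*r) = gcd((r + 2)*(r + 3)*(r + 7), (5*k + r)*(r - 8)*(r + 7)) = r + 7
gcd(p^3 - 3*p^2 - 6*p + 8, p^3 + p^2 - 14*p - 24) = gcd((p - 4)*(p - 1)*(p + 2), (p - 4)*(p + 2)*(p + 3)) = p^2 - 2*p - 8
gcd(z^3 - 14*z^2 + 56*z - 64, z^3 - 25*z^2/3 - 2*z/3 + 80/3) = z^2 - 10*z + 16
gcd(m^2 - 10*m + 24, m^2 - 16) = m - 4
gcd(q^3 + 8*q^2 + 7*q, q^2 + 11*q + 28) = q + 7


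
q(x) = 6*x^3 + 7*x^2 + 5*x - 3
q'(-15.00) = 3845.00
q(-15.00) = -18753.00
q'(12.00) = 2765.00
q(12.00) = 11433.00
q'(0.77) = 26.45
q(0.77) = 7.74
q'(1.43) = 61.83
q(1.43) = 36.01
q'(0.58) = 19.18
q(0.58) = 3.43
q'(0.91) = 32.65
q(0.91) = 11.87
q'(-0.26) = 2.58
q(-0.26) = -3.93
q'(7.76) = 1197.56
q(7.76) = 3261.05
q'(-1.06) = 10.38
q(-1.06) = -7.58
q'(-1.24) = 15.32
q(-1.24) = -9.88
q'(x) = 18*x^2 + 14*x + 5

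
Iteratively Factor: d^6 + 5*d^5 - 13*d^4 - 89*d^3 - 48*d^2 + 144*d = (d - 1)*(d^5 + 6*d^4 - 7*d^3 - 96*d^2 - 144*d) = d*(d - 1)*(d^4 + 6*d^3 - 7*d^2 - 96*d - 144) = d*(d - 1)*(d + 3)*(d^3 + 3*d^2 - 16*d - 48) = d*(d - 1)*(d + 3)*(d + 4)*(d^2 - d - 12) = d*(d - 1)*(d + 3)^2*(d + 4)*(d - 4)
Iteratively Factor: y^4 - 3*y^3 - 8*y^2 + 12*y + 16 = (y + 2)*(y^3 - 5*y^2 + 2*y + 8) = (y - 4)*(y + 2)*(y^2 - y - 2) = (y - 4)*(y + 1)*(y + 2)*(y - 2)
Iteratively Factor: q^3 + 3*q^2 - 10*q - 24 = (q + 2)*(q^2 + q - 12) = (q + 2)*(q + 4)*(q - 3)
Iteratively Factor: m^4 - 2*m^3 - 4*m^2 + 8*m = (m + 2)*(m^3 - 4*m^2 + 4*m) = (m - 2)*(m + 2)*(m^2 - 2*m) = (m - 2)^2*(m + 2)*(m)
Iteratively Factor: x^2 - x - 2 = (x + 1)*(x - 2)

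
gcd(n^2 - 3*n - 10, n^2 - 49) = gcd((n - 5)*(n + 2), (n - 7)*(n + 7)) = 1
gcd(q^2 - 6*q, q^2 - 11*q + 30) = q - 6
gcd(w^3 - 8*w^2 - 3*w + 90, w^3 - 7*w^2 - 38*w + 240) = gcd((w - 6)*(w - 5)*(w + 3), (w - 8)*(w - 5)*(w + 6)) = w - 5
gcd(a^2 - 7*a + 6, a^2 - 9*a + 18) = a - 6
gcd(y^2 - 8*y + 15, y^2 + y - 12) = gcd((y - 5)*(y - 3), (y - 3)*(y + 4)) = y - 3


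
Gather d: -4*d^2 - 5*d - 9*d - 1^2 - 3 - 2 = -4*d^2 - 14*d - 6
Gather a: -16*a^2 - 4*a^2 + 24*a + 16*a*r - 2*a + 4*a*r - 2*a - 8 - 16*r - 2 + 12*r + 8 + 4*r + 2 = -20*a^2 + a*(20*r + 20)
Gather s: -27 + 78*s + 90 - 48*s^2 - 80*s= -48*s^2 - 2*s + 63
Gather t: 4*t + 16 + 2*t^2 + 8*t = 2*t^2 + 12*t + 16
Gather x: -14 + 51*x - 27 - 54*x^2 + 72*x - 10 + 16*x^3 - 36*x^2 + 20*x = 16*x^3 - 90*x^2 + 143*x - 51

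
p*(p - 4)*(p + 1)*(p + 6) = p^4 + 3*p^3 - 22*p^2 - 24*p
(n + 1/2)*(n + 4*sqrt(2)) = n^2 + n/2 + 4*sqrt(2)*n + 2*sqrt(2)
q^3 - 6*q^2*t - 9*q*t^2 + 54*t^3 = (q - 6*t)*(q - 3*t)*(q + 3*t)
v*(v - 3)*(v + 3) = v^3 - 9*v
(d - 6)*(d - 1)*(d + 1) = d^3 - 6*d^2 - d + 6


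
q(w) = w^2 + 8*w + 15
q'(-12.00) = -16.00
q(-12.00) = 63.00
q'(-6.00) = -4.00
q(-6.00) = 3.00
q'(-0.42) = 7.16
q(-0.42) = 11.82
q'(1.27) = 10.54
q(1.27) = 26.77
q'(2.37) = 12.74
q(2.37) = 39.58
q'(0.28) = 8.56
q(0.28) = 17.32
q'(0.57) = 9.14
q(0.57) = 19.88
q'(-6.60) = -5.20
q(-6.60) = 5.76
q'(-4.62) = -1.24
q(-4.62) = -0.62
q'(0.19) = 8.38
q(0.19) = 16.56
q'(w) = 2*w + 8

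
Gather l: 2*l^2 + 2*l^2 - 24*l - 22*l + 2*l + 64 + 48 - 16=4*l^2 - 44*l + 96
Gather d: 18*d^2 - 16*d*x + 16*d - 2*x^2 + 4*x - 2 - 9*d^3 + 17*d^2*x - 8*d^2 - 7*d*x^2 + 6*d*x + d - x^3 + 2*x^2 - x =-9*d^3 + d^2*(17*x + 10) + d*(-7*x^2 - 10*x + 17) - x^3 + 3*x - 2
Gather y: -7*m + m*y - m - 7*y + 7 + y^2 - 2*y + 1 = -8*m + y^2 + y*(m - 9) + 8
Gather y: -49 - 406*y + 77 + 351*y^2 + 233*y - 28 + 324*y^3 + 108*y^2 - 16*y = 324*y^3 + 459*y^2 - 189*y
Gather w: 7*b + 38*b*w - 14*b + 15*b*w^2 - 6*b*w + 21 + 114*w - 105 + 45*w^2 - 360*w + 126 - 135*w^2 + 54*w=-7*b + w^2*(15*b - 90) + w*(32*b - 192) + 42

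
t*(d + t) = d*t + t^2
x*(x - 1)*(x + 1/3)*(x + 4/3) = x^4 + 2*x^3/3 - 11*x^2/9 - 4*x/9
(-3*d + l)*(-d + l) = 3*d^2 - 4*d*l + l^2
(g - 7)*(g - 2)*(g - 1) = g^3 - 10*g^2 + 23*g - 14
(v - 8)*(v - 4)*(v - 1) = v^3 - 13*v^2 + 44*v - 32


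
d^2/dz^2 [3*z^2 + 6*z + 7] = 6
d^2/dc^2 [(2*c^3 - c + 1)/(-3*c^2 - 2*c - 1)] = 2*(7*c^3 - 39*c^2 - 33*c - 3)/(27*c^6 + 54*c^5 + 63*c^4 + 44*c^3 + 21*c^2 + 6*c + 1)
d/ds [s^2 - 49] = 2*s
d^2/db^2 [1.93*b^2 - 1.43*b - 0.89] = 3.86000000000000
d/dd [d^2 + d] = 2*d + 1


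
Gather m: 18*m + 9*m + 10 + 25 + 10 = 27*m + 45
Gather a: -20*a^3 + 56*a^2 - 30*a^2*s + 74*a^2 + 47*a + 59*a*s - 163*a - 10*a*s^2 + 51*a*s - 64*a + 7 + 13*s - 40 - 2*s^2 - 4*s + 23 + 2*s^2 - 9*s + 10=-20*a^3 + a^2*(130 - 30*s) + a*(-10*s^2 + 110*s - 180)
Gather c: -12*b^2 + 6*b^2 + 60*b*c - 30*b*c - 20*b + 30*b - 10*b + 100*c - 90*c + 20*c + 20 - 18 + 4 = -6*b^2 + c*(30*b + 30) + 6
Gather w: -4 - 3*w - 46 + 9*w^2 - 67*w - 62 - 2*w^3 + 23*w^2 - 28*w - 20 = -2*w^3 + 32*w^2 - 98*w - 132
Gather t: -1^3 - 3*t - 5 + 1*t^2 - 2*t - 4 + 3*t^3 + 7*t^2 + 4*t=3*t^3 + 8*t^2 - t - 10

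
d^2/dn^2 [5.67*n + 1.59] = 0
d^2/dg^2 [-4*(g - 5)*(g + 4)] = -8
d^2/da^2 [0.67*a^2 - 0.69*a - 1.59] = 1.34000000000000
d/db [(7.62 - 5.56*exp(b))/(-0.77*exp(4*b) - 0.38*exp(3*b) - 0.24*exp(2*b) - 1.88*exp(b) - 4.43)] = (-12.8436*exp(4*b) + 19.244*exp(3*b) + 7.3524*exp(2*b) + 3.6576*exp(b) + 38.9564)*exp(b)/(0.5929*exp(8*b) + 0.5852*exp(7*b) + 0.514*exp(6*b) + 3.0776*exp(5*b) + 8.3086*exp(4*b) + 4.2692*exp(3*b) + 5.6608*exp(2*b) + 16.6568*exp(b) + 19.6249)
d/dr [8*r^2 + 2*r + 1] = 16*r + 2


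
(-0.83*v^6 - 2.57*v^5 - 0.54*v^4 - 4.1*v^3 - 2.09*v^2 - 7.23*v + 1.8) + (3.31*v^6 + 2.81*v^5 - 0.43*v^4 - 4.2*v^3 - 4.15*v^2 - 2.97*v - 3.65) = 2.48*v^6 + 0.24*v^5 - 0.97*v^4 - 8.3*v^3 - 6.24*v^2 - 10.2*v - 1.85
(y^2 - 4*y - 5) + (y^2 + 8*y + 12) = 2*y^2 + 4*y + 7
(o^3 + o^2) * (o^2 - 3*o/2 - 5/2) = o^5 - o^4/2 - 4*o^3 - 5*o^2/2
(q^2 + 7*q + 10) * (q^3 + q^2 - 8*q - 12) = q^5 + 8*q^4 + 9*q^3 - 58*q^2 - 164*q - 120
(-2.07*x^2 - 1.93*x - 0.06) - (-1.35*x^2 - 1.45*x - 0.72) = -0.72*x^2 - 0.48*x + 0.66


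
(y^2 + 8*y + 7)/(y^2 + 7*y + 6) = (y + 7)/(y + 6)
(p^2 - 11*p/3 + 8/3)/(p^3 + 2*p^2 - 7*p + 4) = (p - 8/3)/(p^2 + 3*p - 4)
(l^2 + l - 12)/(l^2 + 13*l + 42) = (l^2 + l - 12)/(l^2 + 13*l + 42)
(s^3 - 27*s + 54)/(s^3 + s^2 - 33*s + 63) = (s + 6)/(s + 7)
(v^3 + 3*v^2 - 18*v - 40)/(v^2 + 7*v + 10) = v - 4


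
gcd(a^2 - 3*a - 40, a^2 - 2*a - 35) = a + 5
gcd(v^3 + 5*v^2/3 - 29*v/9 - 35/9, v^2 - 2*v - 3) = v + 1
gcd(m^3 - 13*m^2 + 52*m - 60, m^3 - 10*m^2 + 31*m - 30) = m^2 - 7*m + 10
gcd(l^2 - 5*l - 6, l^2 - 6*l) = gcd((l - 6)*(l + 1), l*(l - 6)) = l - 6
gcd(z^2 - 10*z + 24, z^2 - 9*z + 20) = z - 4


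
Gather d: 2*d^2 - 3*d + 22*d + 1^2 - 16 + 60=2*d^2 + 19*d + 45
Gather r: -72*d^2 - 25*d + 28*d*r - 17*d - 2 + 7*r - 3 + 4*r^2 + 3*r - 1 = -72*d^2 - 42*d + 4*r^2 + r*(28*d + 10) - 6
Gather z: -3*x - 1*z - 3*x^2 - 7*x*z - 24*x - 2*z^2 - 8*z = -3*x^2 - 27*x - 2*z^2 + z*(-7*x - 9)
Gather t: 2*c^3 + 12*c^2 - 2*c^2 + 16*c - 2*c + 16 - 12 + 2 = 2*c^3 + 10*c^2 + 14*c + 6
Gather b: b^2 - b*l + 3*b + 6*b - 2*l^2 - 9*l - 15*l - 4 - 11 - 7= b^2 + b*(9 - l) - 2*l^2 - 24*l - 22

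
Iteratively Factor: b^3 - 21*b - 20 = (b - 5)*(b^2 + 5*b + 4) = (b - 5)*(b + 4)*(b + 1)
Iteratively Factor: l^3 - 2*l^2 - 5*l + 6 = (l - 3)*(l^2 + l - 2) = (l - 3)*(l + 2)*(l - 1)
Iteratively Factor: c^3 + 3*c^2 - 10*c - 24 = (c + 2)*(c^2 + c - 12) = (c - 3)*(c + 2)*(c + 4)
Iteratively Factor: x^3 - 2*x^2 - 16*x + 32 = (x - 2)*(x^2 - 16) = (x - 4)*(x - 2)*(x + 4)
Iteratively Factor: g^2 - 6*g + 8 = (g - 2)*(g - 4)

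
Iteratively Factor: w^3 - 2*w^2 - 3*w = (w)*(w^2 - 2*w - 3) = w*(w - 3)*(w + 1)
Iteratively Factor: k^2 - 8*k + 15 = (k - 5)*(k - 3)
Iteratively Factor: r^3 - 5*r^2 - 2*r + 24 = (r - 4)*(r^2 - r - 6) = (r - 4)*(r - 3)*(r + 2)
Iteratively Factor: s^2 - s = (s)*(s - 1)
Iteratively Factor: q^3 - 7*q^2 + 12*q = (q - 4)*(q^2 - 3*q) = (q - 4)*(q - 3)*(q)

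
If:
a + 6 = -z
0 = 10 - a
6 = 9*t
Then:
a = 10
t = 2/3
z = -16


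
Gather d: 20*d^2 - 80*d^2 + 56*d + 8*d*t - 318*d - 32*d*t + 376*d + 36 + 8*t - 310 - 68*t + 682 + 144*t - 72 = -60*d^2 + d*(114 - 24*t) + 84*t + 336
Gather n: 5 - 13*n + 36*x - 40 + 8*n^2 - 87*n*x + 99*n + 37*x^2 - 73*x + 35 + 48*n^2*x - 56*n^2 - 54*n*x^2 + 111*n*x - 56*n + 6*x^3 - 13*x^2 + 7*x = n^2*(48*x - 48) + n*(-54*x^2 + 24*x + 30) + 6*x^3 + 24*x^2 - 30*x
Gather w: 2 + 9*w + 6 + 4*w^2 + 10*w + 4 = 4*w^2 + 19*w + 12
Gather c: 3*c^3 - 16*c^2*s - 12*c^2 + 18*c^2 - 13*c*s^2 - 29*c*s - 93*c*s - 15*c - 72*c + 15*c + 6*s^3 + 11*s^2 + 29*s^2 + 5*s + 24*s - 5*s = 3*c^3 + c^2*(6 - 16*s) + c*(-13*s^2 - 122*s - 72) + 6*s^3 + 40*s^2 + 24*s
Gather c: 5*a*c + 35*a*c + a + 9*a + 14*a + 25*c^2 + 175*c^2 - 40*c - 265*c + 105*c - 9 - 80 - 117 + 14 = 24*a + 200*c^2 + c*(40*a - 200) - 192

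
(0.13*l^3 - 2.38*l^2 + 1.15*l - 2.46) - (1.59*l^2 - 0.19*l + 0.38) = 0.13*l^3 - 3.97*l^2 + 1.34*l - 2.84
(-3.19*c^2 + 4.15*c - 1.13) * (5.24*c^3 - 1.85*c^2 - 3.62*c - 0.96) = -16.7156*c^5 + 27.6475*c^4 - 2.0509*c^3 - 9.8701*c^2 + 0.106599999999999*c + 1.0848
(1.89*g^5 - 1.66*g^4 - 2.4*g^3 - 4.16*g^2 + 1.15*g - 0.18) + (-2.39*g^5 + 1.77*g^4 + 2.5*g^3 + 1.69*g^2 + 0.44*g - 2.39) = -0.5*g^5 + 0.11*g^4 + 0.1*g^3 - 2.47*g^2 + 1.59*g - 2.57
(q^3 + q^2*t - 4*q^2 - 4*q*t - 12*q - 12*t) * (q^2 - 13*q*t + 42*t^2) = q^5 - 12*q^4*t - 4*q^4 + 29*q^3*t^2 + 48*q^3*t - 12*q^3 + 42*q^2*t^3 - 116*q^2*t^2 + 144*q^2*t - 168*q*t^3 - 348*q*t^2 - 504*t^3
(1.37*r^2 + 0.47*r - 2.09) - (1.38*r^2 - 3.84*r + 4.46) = -0.00999999999999979*r^2 + 4.31*r - 6.55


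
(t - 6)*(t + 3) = t^2 - 3*t - 18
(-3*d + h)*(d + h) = -3*d^2 - 2*d*h + h^2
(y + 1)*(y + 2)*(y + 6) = y^3 + 9*y^2 + 20*y + 12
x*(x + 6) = x^2 + 6*x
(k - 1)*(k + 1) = k^2 - 1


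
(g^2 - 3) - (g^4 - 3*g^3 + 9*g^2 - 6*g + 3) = -g^4 + 3*g^3 - 8*g^2 + 6*g - 6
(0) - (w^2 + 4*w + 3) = -w^2 - 4*w - 3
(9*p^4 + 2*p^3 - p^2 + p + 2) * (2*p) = 18*p^5 + 4*p^4 - 2*p^3 + 2*p^2 + 4*p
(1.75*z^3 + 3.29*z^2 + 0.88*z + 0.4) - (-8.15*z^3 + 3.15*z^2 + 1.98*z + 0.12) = 9.9*z^3 + 0.14*z^2 - 1.1*z + 0.28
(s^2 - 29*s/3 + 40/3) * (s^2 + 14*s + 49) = s^4 + 13*s^3/3 - 73*s^2 - 287*s + 1960/3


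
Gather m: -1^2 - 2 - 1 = -4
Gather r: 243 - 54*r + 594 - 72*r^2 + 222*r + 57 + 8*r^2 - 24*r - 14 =-64*r^2 + 144*r + 880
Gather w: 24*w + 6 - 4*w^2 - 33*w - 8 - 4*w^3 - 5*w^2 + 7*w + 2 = -4*w^3 - 9*w^2 - 2*w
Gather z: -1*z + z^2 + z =z^2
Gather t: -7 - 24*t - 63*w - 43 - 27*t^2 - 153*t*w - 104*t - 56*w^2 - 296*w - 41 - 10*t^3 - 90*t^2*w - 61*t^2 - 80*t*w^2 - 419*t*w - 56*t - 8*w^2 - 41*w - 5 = -10*t^3 + t^2*(-90*w - 88) + t*(-80*w^2 - 572*w - 184) - 64*w^2 - 400*w - 96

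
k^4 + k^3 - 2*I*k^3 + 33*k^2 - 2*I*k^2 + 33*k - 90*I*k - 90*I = (k + 1)*(k - 5*I)*(k - 3*I)*(k + 6*I)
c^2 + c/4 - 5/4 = (c - 1)*(c + 5/4)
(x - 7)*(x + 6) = x^2 - x - 42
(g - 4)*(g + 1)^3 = g^4 - g^3 - 9*g^2 - 11*g - 4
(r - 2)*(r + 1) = r^2 - r - 2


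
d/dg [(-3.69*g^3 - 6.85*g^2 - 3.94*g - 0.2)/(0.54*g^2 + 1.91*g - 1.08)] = (-1.9926*g^4 - 14.0958*g^3 + 0.999700000000001*g^2 + 15.012*g + 4.6372)/(0.2916*g^4 + 2.0628*g^3 + 2.4817*g^2 - 4.1256*g + 1.1664)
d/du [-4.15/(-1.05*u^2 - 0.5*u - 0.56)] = (-8.715*u - 2.075)/(1.05*u^2 + 0.5*u + 0.56)^2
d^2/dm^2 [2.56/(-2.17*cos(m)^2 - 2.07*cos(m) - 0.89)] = (48.219136*(1 - cos(m)^2)^2 + 34.497792*cos(m)^3 + 15.3024*cos(m)^2 - 73.711872*cos(m) - 60.269568)/(2.17*cos(m)^2 + 2.07*cos(m) + 0.89)^3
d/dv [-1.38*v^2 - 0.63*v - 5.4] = -2.76*v - 0.63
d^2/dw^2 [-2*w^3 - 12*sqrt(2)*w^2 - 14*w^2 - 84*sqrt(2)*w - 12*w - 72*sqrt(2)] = -12*w - 24*sqrt(2) - 28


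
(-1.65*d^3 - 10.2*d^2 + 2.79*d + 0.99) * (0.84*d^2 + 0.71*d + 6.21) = -1.386*d^5 - 9.7395*d^4 - 15.1449*d^3 - 60.5295*d^2 + 18.0288*d + 6.1479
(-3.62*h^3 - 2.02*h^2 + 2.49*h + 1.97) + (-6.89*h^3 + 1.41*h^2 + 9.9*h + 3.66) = -10.51*h^3 - 0.61*h^2 + 12.39*h + 5.63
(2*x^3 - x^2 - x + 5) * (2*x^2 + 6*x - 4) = 4*x^5 + 10*x^4 - 16*x^3 + 8*x^2 + 34*x - 20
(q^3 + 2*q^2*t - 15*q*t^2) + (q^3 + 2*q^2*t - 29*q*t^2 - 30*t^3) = 2*q^3 + 4*q^2*t - 44*q*t^2 - 30*t^3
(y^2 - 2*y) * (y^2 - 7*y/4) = y^4 - 15*y^3/4 + 7*y^2/2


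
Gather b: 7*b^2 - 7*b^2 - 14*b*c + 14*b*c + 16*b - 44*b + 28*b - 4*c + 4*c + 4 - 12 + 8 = 0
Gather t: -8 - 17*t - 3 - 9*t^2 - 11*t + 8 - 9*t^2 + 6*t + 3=-18*t^2 - 22*t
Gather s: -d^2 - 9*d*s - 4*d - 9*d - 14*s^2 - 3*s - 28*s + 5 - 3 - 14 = -d^2 - 13*d - 14*s^2 + s*(-9*d - 31) - 12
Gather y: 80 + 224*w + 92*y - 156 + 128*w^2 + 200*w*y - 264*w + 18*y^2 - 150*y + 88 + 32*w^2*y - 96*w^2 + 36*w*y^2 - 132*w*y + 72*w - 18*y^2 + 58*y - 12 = 32*w^2 + 36*w*y^2 + 32*w + y*(32*w^2 + 68*w)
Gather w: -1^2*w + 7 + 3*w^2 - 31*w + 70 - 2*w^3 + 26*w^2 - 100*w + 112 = -2*w^3 + 29*w^2 - 132*w + 189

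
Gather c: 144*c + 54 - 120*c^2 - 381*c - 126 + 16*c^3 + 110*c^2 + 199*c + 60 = 16*c^3 - 10*c^2 - 38*c - 12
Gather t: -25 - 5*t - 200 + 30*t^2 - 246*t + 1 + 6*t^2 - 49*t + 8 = 36*t^2 - 300*t - 216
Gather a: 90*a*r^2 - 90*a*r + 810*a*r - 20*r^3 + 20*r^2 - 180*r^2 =a*(90*r^2 + 720*r) - 20*r^3 - 160*r^2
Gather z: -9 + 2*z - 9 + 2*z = 4*z - 18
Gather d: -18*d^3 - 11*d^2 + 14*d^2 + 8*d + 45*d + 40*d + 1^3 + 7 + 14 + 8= -18*d^3 + 3*d^2 + 93*d + 30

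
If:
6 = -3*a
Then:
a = -2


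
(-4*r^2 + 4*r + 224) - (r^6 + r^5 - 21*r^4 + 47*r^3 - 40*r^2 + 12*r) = -r^6 - r^5 + 21*r^4 - 47*r^3 + 36*r^2 - 8*r + 224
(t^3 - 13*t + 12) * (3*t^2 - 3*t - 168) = 3*t^5 - 3*t^4 - 207*t^3 + 75*t^2 + 2148*t - 2016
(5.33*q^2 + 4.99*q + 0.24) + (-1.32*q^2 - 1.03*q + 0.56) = 4.01*q^2 + 3.96*q + 0.8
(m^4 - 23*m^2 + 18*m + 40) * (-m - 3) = -m^5 - 3*m^4 + 23*m^3 + 51*m^2 - 94*m - 120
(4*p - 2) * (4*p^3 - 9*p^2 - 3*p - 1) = 16*p^4 - 44*p^3 + 6*p^2 + 2*p + 2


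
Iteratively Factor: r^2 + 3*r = (r)*(r + 3)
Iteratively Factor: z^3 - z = (z + 1)*(z^2 - z) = (z - 1)*(z + 1)*(z)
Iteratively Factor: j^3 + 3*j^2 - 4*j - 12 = (j + 2)*(j^2 + j - 6) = (j - 2)*(j + 2)*(j + 3)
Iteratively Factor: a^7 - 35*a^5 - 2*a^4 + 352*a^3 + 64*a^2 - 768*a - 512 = (a + 1)*(a^6 - a^5 - 34*a^4 + 32*a^3 + 320*a^2 - 256*a - 512) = (a + 1)*(a + 4)*(a^5 - 5*a^4 - 14*a^3 + 88*a^2 - 32*a - 128) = (a + 1)*(a + 4)^2*(a^4 - 9*a^3 + 22*a^2 - 32) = (a - 2)*(a + 1)*(a + 4)^2*(a^3 - 7*a^2 + 8*a + 16) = (a - 2)*(a + 1)^2*(a + 4)^2*(a^2 - 8*a + 16) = (a - 4)*(a - 2)*(a + 1)^2*(a + 4)^2*(a - 4)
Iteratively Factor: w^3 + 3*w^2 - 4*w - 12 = (w + 3)*(w^2 - 4) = (w + 2)*(w + 3)*(w - 2)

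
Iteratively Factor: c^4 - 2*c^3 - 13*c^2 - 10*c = (c)*(c^3 - 2*c^2 - 13*c - 10) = c*(c - 5)*(c^2 + 3*c + 2) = c*(c - 5)*(c + 2)*(c + 1)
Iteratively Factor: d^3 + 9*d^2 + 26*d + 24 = (d + 4)*(d^2 + 5*d + 6) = (d + 3)*(d + 4)*(d + 2)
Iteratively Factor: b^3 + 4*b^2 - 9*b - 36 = (b + 3)*(b^2 + b - 12) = (b - 3)*(b + 3)*(b + 4)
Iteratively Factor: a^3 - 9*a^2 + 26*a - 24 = (a - 2)*(a^2 - 7*a + 12) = (a - 4)*(a - 2)*(a - 3)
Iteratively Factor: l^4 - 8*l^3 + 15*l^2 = (l - 5)*(l^3 - 3*l^2) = (l - 5)*(l - 3)*(l^2) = l*(l - 5)*(l - 3)*(l)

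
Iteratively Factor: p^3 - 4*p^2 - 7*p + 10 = (p - 1)*(p^2 - 3*p - 10) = (p - 5)*(p - 1)*(p + 2)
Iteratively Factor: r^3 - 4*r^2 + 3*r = (r - 3)*(r^2 - r) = (r - 3)*(r - 1)*(r)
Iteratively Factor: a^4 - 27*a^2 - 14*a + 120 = (a + 3)*(a^3 - 3*a^2 - 18*a + 40) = (a - 5)*(a + 3)*(a^2 + 2*a - 8) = (a - 5)*(a - 2)*(a + 3)*(a + 4)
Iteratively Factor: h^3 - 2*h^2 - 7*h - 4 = (h + 1)*(h^2 - 3*h - 4) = (h + 1)^2*(h - 4)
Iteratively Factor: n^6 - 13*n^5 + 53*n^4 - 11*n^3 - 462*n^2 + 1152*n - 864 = (n + 3)*(n^5 - 16*n^4 + 101*n^3 - 314*n^2 + 480*n - 288) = (n - 2)*(n + 3)*(n^4 - 14*n^3 + 73*n^2 - 168*n + 144) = (n - 4)*(n - 2)*(n + 3)*(n^3 - 10*n^2 + 33*n - 36) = (n - 4)*(n - 3)*(n - 2)*(n + 3)*(n^2 - 7*n + 12) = (n - 4)*(n - 3)^2*(n - 2)*(n + 3)*(n - 4)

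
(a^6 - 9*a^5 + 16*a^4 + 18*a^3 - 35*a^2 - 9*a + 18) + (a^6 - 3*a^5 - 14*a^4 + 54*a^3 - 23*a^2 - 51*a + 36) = 2*a^6 - 12*a^5 + 2*a^4 + 72*a^3 - 58*a^2 - 60*a + 54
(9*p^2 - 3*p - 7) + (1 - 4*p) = 9*p^2 - 7*p - 6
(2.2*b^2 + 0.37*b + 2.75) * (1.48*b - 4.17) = 3.256*b^3 - 8.6264*b^2 + 2.5271*b - 11.4675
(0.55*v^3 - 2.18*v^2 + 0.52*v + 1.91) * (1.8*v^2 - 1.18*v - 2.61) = 0.99*v^5 - 4.573*v^4 + 2.0729*v^3 + 8.5142*v^2 - 3.611*v - 4.9851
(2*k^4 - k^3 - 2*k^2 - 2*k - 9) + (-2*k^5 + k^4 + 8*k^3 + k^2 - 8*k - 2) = -2*k^5 + 3*k^4 + 7*k^3 - k^2 - 10*k - 11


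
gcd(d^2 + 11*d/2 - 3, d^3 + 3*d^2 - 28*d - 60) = d + 6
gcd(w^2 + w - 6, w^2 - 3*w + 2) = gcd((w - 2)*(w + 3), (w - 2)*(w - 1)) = w - 2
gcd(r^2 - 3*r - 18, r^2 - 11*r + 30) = r - 6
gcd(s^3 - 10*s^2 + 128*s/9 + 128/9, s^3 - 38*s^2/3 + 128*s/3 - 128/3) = s^2 - 32*s/3 + 64/3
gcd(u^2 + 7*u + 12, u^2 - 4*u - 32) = u + 4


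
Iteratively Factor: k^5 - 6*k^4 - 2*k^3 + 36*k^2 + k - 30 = (k - 3)*(k^4 - 3*k^3 - 11*k^2 + 3*k + 10) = (k - 3)*(k + 2)*(k^3 - 5*k^2 - k + 5) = (k - 3)*(k - 1)*(k + 2)*(k^2 - 4*k - 5) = (k - 3)*(k - 1)*(k + 1)*(k + 2)*(k - 5)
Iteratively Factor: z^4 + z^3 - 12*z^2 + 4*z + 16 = (z + 1)*(z^3 - 12*z + 16) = (z - 2)*(z + 1)*(z^2 + 2*z - 8) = (z - 2)*(z + 1)*(z + 4)*(z - 2)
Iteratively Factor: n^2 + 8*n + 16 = (n + 4)*(n + 4)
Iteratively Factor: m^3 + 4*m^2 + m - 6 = (m - 1)*(m^2 + 5*m + 6) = (m - 1)*(m + 2)*(m + 3)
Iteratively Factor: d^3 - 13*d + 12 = (d - 3)*(d^2 + 3*d - 4) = (d - 3)*(d + 4)*(d - 1)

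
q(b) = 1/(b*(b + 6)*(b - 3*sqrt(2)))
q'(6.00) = -0.00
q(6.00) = 0.01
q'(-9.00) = 0.00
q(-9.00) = 0.00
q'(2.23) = 0.00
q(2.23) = -0.03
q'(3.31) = -0.02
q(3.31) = -0.03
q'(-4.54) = -0.00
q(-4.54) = 0.02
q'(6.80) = 0.00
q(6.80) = 0.00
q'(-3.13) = 0.00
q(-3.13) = 0.02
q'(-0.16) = 1.53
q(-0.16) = 0.24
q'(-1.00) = 0.04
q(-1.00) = 0.04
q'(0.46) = 0.18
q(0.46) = -0.09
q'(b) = -1/(b*(b + 6)*(b - 3*sqrt(2))^2) - 1/(b*(b + 6)^2*(b - 3*sqrt(2))) - 1/(b^2*(b + 6)*(b - 3*sqrt(2)))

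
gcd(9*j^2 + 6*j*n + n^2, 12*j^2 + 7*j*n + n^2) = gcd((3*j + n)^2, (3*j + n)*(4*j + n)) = 3*j + n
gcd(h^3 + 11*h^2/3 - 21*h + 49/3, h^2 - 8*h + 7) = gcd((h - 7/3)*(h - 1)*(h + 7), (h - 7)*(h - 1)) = h - 1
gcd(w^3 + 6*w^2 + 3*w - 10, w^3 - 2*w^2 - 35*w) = w + 5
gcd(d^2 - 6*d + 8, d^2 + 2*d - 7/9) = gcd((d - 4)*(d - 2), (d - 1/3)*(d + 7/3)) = 1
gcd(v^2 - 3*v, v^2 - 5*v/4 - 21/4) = v - 3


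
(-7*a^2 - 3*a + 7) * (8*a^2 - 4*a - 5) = -56*a^4 + 4*a^3 + 103*a^2 - 13*a - 35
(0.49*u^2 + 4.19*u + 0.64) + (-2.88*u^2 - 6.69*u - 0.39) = -2.39*u^2 - 2.5*u + 0.25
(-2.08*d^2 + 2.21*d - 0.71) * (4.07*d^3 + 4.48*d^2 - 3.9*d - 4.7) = -8.4656*d^5 - 0.323700000000001*d^4 + 15.1231*d^3 - 2.0238*d^2 - 7.618*d + 3.337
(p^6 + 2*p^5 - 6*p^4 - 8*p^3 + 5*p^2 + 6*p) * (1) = p^6 + 2*p^5 - 6*p^4 - 8*p^3 + 5*p^2 + 6*p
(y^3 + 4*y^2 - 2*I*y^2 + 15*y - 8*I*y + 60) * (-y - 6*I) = -y^4 - 4*y^3 - 4*I*y^3 - 27*y^2 - 16*I*y^2 - 108*y - 90*I*y - 360*I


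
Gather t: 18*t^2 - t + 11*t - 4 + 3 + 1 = 18*t^2 + 10*t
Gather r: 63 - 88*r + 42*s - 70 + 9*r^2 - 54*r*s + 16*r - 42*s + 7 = 9*r^2 + r*(-54*s - 72)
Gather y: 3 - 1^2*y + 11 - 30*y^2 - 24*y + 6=-30*y^2 - 25*y + 20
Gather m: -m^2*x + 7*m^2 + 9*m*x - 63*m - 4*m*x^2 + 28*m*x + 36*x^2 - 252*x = m^2*(7 - x) + m*(-4*x^2 + 37*x - 63) + 36*x^2 - 252*x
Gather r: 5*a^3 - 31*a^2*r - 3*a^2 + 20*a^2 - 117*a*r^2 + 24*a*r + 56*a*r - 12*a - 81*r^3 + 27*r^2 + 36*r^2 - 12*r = 5*a^3 + 17*a^2 - 12*a - 81*r^3 + r^2*(63 - 117*a) + r*(-31*a^2 + 80*a - 12)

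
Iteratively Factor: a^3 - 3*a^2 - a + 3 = (a - 1)*(a^2 - 2*a - 3) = (a - 1)*(a + 1)*(a - 3)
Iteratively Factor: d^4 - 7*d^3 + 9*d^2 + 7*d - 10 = (d - 2)*(d^3 - 5*d^2 - d + 5) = (d - 2)*(d + 1)*(d^2 - 6*d + 5) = (d - 2)*(d - 1)*(d + 1)*(d - 5)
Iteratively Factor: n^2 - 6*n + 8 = (n - 4)*(n - 2)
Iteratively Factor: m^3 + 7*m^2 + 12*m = (m)*(m^2 + 7*m + 12) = m*(m + 4)*(m + 3)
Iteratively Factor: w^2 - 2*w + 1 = (w - 1)*(w - 1)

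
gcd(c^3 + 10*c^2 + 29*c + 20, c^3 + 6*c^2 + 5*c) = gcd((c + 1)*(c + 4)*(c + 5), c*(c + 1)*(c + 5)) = c^2 + 6*c + 5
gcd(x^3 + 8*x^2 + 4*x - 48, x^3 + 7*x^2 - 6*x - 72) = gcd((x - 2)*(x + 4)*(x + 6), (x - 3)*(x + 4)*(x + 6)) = x^2 + 10*x + 24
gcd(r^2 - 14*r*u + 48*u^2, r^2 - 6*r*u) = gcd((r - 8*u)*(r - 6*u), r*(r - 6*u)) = r - 6*u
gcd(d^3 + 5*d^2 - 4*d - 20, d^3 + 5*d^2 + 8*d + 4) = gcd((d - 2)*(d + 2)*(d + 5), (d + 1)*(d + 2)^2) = d + 2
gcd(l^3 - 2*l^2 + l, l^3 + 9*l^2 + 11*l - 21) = l - 1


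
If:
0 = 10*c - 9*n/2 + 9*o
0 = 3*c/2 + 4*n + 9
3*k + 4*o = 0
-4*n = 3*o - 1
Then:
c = -642/259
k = -6508/2331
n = -342/259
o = 1627/777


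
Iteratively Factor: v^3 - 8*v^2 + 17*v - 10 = (v - 2)*(v^2 - 6*v + 5) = (v - 5)*(v - 2)*(v - 1)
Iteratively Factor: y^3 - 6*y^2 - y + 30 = (y + 2)*(y^2 - 8*y + 15) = (y - 3)*(y + 2)*(y - 5)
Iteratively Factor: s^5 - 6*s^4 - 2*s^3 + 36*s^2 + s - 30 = (s - 3)*(s^4 - 3*s^3 - 11*s^2 + 3*s + 10) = (s - 5)*(s - 3)*(s^3 + 2*s^2 - s - 2) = (s - 5)*(s - 3)*(s + 2)*(s^2 - 1) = (s - 5)*(s - 3)*(s + 1)*(s + 2)*(s - 1)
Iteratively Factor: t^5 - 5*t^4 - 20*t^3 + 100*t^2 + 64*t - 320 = (t + 4)*(t^4 - 9*t^3 + 16*t^2 + 36*t - 80) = (t - 5)*(t + 4)*(t^3 - 4*t^2 - 4*t + 16) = (t - 5)*(t + 2)*(t + 4)*(t^2 - 6*t + 8) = (t - 5)*(t - 4)*(t + 2)*(t + 4)*(t - 2)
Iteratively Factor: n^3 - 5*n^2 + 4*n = (n - 1)*(n^2 - 4*n) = (n - 4)*(n - 1)*(n)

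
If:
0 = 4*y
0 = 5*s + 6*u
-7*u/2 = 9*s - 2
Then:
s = 24/73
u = -20/73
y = 0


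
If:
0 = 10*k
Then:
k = 0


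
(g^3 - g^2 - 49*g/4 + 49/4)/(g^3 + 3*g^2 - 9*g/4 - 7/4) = (2*g - 7)/(2*g + 1)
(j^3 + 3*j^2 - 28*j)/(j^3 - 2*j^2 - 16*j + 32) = j*(j + 7)/(j^2 + 2*j - 8)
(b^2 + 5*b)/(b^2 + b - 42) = b*(b + 5)/(b^2 + b - 42)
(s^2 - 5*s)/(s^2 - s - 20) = s/(s + 4)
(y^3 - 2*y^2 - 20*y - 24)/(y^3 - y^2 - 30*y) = (y^2 + 4*y + 4)/(y*(y + 5))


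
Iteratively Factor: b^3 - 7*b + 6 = (b + 3)*(b^2 - 3*b + 2) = (b - 2)*(b + 3)*(b - 1)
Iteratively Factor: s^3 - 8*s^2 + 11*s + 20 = (s - 4)*(s^2 - 4*s - 5) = (s - 5)*(s - 4)*(s + 1)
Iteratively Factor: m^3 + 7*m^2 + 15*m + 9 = (m + 3)*(m^2 + 4*m + 3) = (m + 3)^2*(m + 1)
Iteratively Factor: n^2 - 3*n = (n)*(n - 3)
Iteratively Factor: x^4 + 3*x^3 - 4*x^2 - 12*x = (x)*(x^3 + 3*x^2 - 4*x - 12) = x*(x + 2)*(x^2 + x - 6) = x*(x - 2)*(x + 2)*(x + 3)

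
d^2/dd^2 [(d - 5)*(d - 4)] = 2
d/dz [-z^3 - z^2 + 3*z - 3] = -3*z^2 - 2*z + 3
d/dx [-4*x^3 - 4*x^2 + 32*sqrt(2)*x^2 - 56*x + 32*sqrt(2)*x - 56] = -12*x^2 - 8*x + 64*sqrt(2)*x - 56 + 32*sqrt(2)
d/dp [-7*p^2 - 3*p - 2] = -14*p - 3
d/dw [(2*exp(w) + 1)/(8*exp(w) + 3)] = -2*exp(w)/(8*exp(w) + 3)^2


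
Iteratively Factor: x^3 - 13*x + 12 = (x - 3)*(x^2 + 3*x - 4) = (x - 3)*(x - 1)*(x + 4)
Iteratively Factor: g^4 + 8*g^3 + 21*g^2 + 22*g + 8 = (g + 1)*(g^3 + 7*g^2 + 14*g + 8) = (g + 1)*(g + 2)*(g^2 + 5*g + 4) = (g + 1)*(g + 2)*(g + 4)*(g + 1)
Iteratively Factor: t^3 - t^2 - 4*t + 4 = (t + 2)*(t^2 - 3*t + 2) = (t - 2)*(t + 2)*(t - 1)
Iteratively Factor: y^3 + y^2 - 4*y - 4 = (y + 1)*(y^2 - 4) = (y - 2)*(y + 1)*(y + 2)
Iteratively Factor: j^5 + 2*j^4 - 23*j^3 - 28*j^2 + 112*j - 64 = (j - 4)*(j^4 + 6*j^3 + j^2 - 24*j + 16) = (j - 4)*(j + 4)*(j^3 + 2*j^2 - 7*j + 4) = (j - 4)*(j + 4)^2*(j^2 - 2*j + 1) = (j - 4)*(j - 1)*(j + 4)^2*(j - 1)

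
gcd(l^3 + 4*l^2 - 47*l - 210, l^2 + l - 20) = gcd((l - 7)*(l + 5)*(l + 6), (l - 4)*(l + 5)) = l + 5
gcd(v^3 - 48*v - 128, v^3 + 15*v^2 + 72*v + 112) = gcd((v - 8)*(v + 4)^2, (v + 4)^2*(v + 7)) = v^2 + 8*v + 16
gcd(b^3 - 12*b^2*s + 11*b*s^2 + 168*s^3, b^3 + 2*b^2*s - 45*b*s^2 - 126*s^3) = -b^2 + 4*b*s + 21*s^2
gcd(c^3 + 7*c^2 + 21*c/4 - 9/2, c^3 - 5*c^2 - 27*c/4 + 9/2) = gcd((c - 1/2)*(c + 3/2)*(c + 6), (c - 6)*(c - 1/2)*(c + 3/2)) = c^2 + c - 3/4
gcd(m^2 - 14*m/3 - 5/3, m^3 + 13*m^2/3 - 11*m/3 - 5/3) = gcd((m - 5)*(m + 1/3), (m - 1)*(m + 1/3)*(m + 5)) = m + 1/3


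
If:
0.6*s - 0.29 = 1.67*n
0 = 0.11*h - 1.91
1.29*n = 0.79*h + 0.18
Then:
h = 17.36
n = 10.77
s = 30.47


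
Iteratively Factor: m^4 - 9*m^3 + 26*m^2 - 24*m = (m - 4)*(m^3 - 5*m^2 + 6*m) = (m - 4)*(m - 2)*(m^2 - 3*m) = m*(m - 4)*(m - 2)*(m - 3)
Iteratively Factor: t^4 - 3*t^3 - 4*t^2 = (t - 4)*(t^3 + t^2) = (t - 4)*(t + 1)*(t^2) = t*(t - 4)*(t + 1)*(t)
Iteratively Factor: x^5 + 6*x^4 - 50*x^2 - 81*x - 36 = (x + 1)*(x^4 + 5*x^3 - 5*x^2 - 45*x - 36) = (x + 1)*(x + 4)*(x^3 + x^2 - 9*x - 9) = (x + 1)*(x + 3)*(x + 4)*(x^2 - 2*x - 3) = (x + 1)^2*(x + 3)*(x + 4)*(x - 3)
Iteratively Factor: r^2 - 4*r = (r)*(r - 4)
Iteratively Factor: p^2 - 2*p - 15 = (p - 5)*(p + 3)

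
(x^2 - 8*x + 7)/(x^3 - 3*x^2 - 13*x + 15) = (x - 7)/(x^2 - 2*x - 15)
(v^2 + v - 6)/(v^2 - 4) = (v + 3)/(v + 2)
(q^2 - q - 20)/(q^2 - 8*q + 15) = (q + 4)/(q - 3)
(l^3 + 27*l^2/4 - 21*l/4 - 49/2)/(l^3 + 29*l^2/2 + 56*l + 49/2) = (4*l^2 - l - 14)/(2*(2*l^2 + 15*l + 7))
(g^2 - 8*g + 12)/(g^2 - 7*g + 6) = (g - 2)/(g - 1)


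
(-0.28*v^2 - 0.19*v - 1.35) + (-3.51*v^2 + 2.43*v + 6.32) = -3.79*v^2 + 2.24*v + 4.97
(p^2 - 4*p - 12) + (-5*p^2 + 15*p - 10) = -4*p^2 + 11*p - 22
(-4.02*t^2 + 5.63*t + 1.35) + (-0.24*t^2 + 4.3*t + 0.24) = -4.26*t^2 + 9.93*t + 1.59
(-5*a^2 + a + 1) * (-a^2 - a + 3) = 5*a^4 + 4*a^3 - 17*a^2 + 2*a + 3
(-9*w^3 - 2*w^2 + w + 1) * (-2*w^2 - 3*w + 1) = 18*w^5 + 31*w^4 - 5*w^3 - 7*w^2 - 2*w + 1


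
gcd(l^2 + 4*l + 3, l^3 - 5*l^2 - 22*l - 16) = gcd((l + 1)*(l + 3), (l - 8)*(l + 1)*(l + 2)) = l + 1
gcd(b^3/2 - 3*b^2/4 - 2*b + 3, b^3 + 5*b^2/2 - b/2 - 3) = b + 2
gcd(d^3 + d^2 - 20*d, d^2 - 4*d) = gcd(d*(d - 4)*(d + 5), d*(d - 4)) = d^2 - 4*d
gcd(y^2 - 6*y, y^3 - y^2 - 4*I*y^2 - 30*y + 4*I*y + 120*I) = y - 6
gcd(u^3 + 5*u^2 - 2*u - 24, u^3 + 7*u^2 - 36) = u^2 + u - 6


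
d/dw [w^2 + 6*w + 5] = 2*w + 6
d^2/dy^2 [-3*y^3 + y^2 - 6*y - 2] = 2 - 18*y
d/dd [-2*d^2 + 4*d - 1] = 4 - 4*d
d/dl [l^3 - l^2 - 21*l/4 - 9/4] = 3*l^2 - 2*l - 21/4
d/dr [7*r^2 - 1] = 14*r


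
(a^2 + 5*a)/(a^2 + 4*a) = (a + 5)/(a + 4)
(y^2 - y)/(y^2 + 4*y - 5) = y/(y + 5)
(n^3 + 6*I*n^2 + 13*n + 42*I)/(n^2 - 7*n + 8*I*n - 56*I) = (n^3 + 6*I*n^2 + 13*n + 42*I)/(n^2 + n*(-7 + 8*I) - 56*I)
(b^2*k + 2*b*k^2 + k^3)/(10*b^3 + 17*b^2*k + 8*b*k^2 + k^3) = k*(b + k)/(10*b^2 + 7*b*k + k^2)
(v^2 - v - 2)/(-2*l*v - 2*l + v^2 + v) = (v - 2)/(-2*l + v)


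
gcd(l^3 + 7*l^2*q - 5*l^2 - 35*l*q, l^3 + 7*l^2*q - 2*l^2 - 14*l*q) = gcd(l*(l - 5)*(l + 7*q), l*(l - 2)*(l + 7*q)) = l^2 + 7*l*q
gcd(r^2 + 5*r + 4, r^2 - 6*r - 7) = r + 1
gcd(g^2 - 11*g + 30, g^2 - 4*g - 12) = g - 6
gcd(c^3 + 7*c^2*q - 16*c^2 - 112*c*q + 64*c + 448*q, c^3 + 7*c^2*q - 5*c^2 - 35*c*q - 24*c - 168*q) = c^2 + 7*c*q - 8*c - 56*q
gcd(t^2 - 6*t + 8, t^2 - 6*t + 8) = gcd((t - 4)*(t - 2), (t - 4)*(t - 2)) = t^2 - 6*t + 8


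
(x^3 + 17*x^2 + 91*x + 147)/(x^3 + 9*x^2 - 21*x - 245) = (x + 3)/(x - 5)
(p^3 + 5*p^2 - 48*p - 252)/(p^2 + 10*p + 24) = (p^2 - p - 42)/(p + 4)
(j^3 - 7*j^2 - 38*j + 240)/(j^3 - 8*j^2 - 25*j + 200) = (j + 6)/(j + 5)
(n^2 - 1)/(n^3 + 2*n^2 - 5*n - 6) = (n - 1)/(n^2 + n - 6)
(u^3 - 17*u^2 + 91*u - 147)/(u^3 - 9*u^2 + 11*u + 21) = (u - 7)/(u + 1)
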